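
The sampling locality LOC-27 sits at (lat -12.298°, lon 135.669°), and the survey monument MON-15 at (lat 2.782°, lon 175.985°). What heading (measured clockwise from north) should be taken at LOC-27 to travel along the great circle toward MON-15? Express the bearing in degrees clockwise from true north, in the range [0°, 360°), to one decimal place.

72.0°

Δλ = 40.3160°
y = sin Δλ · cos φ₂ = 0.646240
x = cos φ₁ sin φ₂ − sin φ₁ cos φ₂ cos Δλ = 0.209638
θ = atan2(y, x) = 72.0271° → 72.0271° (mod 360°)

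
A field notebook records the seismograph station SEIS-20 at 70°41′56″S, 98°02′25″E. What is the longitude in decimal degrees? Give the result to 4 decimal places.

98° + 2′/60 + 25″/3600 = 98 + 0.03333 + 0.00694 = 98.0403°

98.0403°E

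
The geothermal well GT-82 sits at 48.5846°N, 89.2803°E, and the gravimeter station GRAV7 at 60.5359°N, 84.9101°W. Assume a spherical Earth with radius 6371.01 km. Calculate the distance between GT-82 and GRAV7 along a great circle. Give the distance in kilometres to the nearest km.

7870 km

Δφ = 11.9513°,  Δλ = -174.1904°
a = sin²(Δφ/2) + cos φ₁ cos φ₂ sin²(Δλ/2) = 0.335386
c = 2·arcsin(√a) = 1.235311 rad = 70.7781°
d = R·c = 6371.01 × 1.235311 = 7870.2 km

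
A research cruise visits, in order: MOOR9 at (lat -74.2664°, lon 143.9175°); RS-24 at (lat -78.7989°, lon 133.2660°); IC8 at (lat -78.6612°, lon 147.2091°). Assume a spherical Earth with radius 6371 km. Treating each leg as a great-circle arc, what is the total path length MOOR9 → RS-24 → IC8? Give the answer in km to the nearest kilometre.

MOOR9→RS-24: c = 0.089863 rad, d = 572.52 km
RS-24→IC8: c = 0.047506 rad, d = 302.66 km
Total = 572.52 + 302.66 = 875.18 km

875 km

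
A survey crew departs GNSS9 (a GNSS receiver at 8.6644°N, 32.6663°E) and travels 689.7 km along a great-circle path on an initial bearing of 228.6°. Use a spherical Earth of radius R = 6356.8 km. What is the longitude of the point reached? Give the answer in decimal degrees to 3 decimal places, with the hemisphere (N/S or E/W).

27.993°E

δ = d/R = 689.7/6356.8 = 0.108498 rad
φ₂ = arcsin(sin φ₁ cos δ + cos φ₁ sin δ cos θ)
   = arcsin(0.15065·0.99412 + 0.98859·0.10829·-0.66131) = 4.52923°
λ₂ = λ₁ + atan2(sin θ sin δ cos φ₁, cos δ − sin φ₁ sin φ₂) = 27.99264°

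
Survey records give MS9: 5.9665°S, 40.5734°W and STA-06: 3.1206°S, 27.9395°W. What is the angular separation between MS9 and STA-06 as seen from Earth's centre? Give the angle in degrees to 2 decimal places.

12.91°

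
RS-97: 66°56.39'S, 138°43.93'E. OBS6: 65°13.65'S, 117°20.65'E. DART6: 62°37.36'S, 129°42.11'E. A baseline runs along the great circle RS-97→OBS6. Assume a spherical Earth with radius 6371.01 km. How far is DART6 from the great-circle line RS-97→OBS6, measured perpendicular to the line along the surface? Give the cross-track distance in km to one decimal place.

436.4 km

RS-97: φ = -66.93983°, λ = +138.73217°
OBS6: φ = -65.22750°, λ = +117.34417°
DART6: φ = -62.62267°, λ = +129.70183°
δ₁₃ = central angle RS-97→DART6 = 0.100739 rad  (haversine)
θ₁₃ = bearing RS-97→DART6 = 314.137°,  θ₁₂ = bearing RS-97→OBS6 = 271.249°
dₓₜ = R·arcsin(sin δ₁₃ · sin(θ₁₃ − θ₁₂)) = 6371.01·arcsin(0.10057·sin(42.888°)) = 436.398 km
|dₓₜ| = 436.398 km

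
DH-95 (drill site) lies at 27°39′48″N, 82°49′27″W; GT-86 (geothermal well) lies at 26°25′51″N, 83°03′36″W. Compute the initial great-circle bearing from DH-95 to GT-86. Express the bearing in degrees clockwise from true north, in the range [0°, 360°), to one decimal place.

DH-95: φ = +27.66333°, λ = -82.82417°
GT-86: φ = +26.43083°, λ = -83.06000°
Δλ = -0.2358°
y = sin Δλ · cos φ₂ = -0.003686
x = cos φ₁ sin φ₂ − sin φ₁ cos φ₂ cos Δλ = -0.021506
θ = atan2(y, x) = -170.2748° → 189.7252° (mod 360°)

189.7°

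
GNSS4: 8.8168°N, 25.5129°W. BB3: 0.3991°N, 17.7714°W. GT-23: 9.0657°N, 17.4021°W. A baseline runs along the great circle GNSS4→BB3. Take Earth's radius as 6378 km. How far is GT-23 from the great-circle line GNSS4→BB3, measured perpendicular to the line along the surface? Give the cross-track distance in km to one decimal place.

677.7 km

δ₁₃ = central angle GNSS4→GT-23 = 0.139904 rad  (haversine)
θ₁₃ = bearing GNSS4→GT-23 = 87.592°,  θ₁₂ = bearing GNSS4→BB3 = 137.107°
dₓₜ = R·arcsin(sin δ₁₃ · sin(θ₁₃ − θ₁₂)) = 6378·arcsin(0.13945·sin(-49.515°)) = -677.732 km
|dₓₜ| = 677.732 km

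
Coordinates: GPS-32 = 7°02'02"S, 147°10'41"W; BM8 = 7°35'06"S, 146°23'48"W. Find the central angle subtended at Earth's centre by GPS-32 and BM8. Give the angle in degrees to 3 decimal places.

GPS-32: φ = -7.03389°, λ = -147.17806°
BM8: φ = -7.58500°, λ = -146.39667°
Δφ = -0.5511°,  Δλ = 0.7814°
a = sin²(Δφ/2) + cos φ₁ cos φ₂ sin²(Δλ/2) = 0.000069
c = 2·arcsin(√a) = 0.016598 rad = 0.9510°

0.951°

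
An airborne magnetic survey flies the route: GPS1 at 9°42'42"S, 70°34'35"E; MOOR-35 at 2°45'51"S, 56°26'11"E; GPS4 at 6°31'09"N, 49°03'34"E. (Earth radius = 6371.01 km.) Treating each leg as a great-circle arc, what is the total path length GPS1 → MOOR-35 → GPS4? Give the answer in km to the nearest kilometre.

GPS1: φ = -9.71167°, λ = +70.57639°
MOOR-35: φ = -2.76417°, λ = +56.43639°
GPS4: φ = +6.51917°, λ = +49.05944°
GPS1→MOOR-35: c = 0.273513 rad, d = 1742.55 km
MOOR-35→GPS4: c = 0.206821 rad, d = 1317.66 km
Total = 1742.55 + 1317.66 = 3060.21 km

3060 km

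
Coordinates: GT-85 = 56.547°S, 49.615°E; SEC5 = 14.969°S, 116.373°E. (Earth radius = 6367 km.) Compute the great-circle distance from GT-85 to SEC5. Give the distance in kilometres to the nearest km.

7202 km

Δφ = 41.5780°,  Δλ = 66.7580°
a = sin²(Δφ/2) + cos φ₁ cos φ₂ sin²(Δλ/2) = 0.287171
c = 2·arcsin(√a) = 1.131108 rad = 64.8077°
d = R·c = 6367 × 1.131108 = 7201.8 km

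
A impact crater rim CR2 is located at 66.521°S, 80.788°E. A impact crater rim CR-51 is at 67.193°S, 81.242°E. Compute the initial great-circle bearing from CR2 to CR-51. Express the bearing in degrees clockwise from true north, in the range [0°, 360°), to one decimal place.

165.3°

Δλ = 0.4540°
y = sin Δλ · cos φ₂ = 0.003071
x = cos φ₁ sin φ₂ − sin φ₁ cos φ₂ cos Δλ = -0.011740
θ = atan2(y, x) = 165.3381° → 165.3381° (mod 360°)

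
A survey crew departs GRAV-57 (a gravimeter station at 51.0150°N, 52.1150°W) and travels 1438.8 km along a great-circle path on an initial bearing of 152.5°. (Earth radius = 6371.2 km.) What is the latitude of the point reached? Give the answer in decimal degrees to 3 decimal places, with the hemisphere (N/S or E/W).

δ = d/R = 1438.8/6371.2 = 0.225829 rad
φ₂ = arcsin(sin φ₁ cos δ + cos φ₁ sin δ cos θ)
   = arcsin(0.77731·0.97461 + 0.62912·0.22391·-0.88701) = 39.24386°
λ₂ = λ₁ + atan2(sin θ sin δ cos φ₁, cos δ − sin φ₁ sin φ₂) = -44.44299°

39.244°N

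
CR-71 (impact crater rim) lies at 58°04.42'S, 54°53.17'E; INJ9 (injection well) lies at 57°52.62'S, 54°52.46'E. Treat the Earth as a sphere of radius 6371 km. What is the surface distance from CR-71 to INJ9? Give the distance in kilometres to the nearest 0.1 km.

21.9 km

CR-71: φ = -58.07367°, λ = +54.88617°
INJ9: φ = -57.87700°, λ = +54.87433°
Δφ = 0.1967°,  Δλ = -0.0118°
a = sin²(Δφ/2) + cos φ₁ cos φ₂ sin²(Δλ/2) = 0.000003
c = 2·arcsin(√a) = 0.003434 rad = 0.1968°
d = R·c = 6371 × 0.003434 = 21.9 km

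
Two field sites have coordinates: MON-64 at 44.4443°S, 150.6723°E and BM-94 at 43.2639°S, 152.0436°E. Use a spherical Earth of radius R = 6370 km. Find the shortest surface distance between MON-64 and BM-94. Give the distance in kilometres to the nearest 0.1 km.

Δφ = 1.1804°,  Δλ = 1.3713°
a = sin²(Δφ/2) + cos φ₁ cos φ₂ sin²(Δλ/2) = 0.000181
c = 2·arcsin(√a) = 0.026875 rad = 1.5398°
d = R·c = 6370 × 0.026875 = 171.2 km

171.2 km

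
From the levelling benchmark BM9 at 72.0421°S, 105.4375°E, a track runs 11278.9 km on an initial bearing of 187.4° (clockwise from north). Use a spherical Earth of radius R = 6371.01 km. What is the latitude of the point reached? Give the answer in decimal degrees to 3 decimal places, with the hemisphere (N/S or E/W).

δ = d/R = 11278.9/6371.01 = 1.770347 rad
φ₂ = arcsin(sin φ₁ cos δ + cos φ₁ sin δ cos θ)
   = arcsin(-0.95128·-0.19823 + 0.30832·0.98016·-0.99167) = -6.37934°
λ₂ = λ₁ + atan2(sin θ sin δ cos φ₁, cos δ − sin φ₁ sin φ₂) = -67.26471°

6.379°S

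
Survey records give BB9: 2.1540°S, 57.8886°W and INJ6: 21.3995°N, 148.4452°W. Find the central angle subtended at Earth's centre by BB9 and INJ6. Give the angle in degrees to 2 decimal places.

Δφ = 23.5535°,  Δλ = -90.5566°
a = sin²(Δφ/2) + cos φ₁ cos φ₂ sin²(Δλ/2) = 0.511376
c = 2·arcsin(√a) = 1.593550 rad = 91.3037°

91.30°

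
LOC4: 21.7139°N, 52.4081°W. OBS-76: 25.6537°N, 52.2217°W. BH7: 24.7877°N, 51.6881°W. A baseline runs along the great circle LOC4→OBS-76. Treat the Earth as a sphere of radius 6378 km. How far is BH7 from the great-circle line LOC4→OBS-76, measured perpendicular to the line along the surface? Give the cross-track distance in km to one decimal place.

58.1 km

δ₁₃ = central angle LOC4→BH7 = 0.054876 rad  (haversine)
θ₁₃ = bearing LOC4→BH7 = 12.005°,  θ₁₂ = bearing LOC4→OBS-76 = 2.444°
dₓₜ = R·arcsin(sin δ₁₃ · sin(θ₁₃ − θ₁₂)) = 6378·arcsin(0.05485·sin(9.561°)) = 58.106 km
|dₓₜ| = 58.106 km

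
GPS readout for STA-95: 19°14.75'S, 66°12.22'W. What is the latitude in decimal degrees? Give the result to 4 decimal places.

19.2458°S

19° + 14.75′/60 = 19 + 0.24583 = 19.2458°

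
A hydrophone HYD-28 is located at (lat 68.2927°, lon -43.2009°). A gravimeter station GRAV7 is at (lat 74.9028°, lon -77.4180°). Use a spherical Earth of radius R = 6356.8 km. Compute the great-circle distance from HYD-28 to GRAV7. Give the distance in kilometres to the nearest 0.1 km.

1375.6 km

Δφ = 6.6101°,  Δλ = -34.2171°
a = sin²(Δφ/2) + cos φ₁ cos φ₂ sin²(Δλ/2) = 0.011661
c = 2·arcsin(√a) = 0.216393 rad = 12.3984°
d = R·c = 6356.8 × 0.216393 = 1375.6 km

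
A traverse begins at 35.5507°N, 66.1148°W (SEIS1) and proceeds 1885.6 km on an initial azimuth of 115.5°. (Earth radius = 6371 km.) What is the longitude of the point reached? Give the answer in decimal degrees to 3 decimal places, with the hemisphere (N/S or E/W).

48.930°W

δ = d/R = 1885.6/6371 = 0.295966 rad
φ₂ = arcsin(sin φ₁ cos δ + cos φ₁ sin δ cos θ)
   = arcsin(0.58142·0.95652 + 0.81360·0.29166·-0.43051) = 26.99957°
λ₂ = λ₁ + atan2(sin θ sin δ cos φ₁, cos δ − sin φ₁ sin φ₂) = -48.93009°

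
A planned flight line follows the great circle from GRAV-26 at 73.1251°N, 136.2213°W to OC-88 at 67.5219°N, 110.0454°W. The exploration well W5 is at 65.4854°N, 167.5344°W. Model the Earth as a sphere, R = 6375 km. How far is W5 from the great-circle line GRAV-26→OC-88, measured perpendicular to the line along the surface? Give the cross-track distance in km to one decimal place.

915.7 km

δ₁₃ = central angle GRAV-26→W5 = 0.230381 rad  (haversine)
θ₁₃ = bearing GRAV-26→W5 = 250.797°,  θ₁₂ = bearing GRAV-26→OC-88 = 109.618°
dₓₜ = R·arcsin(sin δ₁₃ · sin(θ₁₃ − θ₁₂)) = 6375·arcsin(0.22835·sin(141.179°)) = 915.727 km
|dₓₜ| = 915.727 km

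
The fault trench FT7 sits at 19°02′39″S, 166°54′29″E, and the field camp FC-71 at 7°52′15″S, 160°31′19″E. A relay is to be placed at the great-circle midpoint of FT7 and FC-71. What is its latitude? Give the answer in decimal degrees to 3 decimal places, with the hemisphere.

13.478°S

FT7: φ = -19.04417°, λ = +166.90806°
FC-71: φ = -7.87083°, λ = +160.52194°
Bx = cos φ₂ cos Δλ = 0.984433,  By = cos φ₂ sin Δλ = -0.110180
φₘ = atan2(sin φ₁ + sin φ₂, √((cos φ₁ + Bx)² + By²)) = -13.47765°
λₘ = λ₁ + atan2(By, cos φ₁ + Bx) = 163.64018°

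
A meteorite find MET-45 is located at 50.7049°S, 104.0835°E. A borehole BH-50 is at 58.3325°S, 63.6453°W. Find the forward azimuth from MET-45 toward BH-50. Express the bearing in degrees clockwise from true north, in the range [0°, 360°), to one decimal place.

186.8°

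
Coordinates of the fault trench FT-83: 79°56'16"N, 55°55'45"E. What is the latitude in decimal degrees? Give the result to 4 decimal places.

79° + 56′/60 + 16″/3600 = 79 + 0.93333 + 0.00444 = 79.9378°

79.9378°N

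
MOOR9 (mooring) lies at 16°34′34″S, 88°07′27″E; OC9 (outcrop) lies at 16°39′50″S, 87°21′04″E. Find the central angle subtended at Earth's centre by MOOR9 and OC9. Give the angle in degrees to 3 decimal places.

0.746°

MOOR9: φ = -16.57611°, λ = +88.12417°
OC9: φ = -16.66389°, λ = +87.35111°
Δφ = -0.0878°,  Δλ = -0.7731°
a = sin²(Δφ/2) + cos φ₁ cos φ₂ sin²(Δλ/2) = 0.000042
c = 2·arcsin(√a) = 0.013019 rad = 0.7459°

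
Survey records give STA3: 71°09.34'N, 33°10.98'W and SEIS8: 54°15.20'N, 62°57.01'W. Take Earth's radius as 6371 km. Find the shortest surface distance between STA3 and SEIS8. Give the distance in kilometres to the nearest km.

2365 km

STA3: φ = +71.15567°, λ = -33.18300°
SEIS8: φ = +54.25333°, λ = -62.95017°
Δφ = -16.9023°,  Δλ = -29.7672°
a = sin²(Δφ/2) + cos φ₁ cos φ₂ sin²(Δλ/2) = 0.034048
c = 2·arcsin(√a) = 0.371171 rad = 21.2665°
d = R·c = 6371 × 0.371171 = 2364.7 km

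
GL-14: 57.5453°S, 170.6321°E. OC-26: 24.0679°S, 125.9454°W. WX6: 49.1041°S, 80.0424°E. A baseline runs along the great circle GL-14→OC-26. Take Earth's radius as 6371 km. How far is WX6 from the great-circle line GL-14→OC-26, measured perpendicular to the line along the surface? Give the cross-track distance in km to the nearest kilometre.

1987 km

δ₁₃ = central angle GL-14→WX6 = 0.883791 rad  (haversine)
θ₁₃ = bearing GL-14→WX6 = 237.858°,  θ₁₂ = bearing GL-14→OC-26 = 81.238°
dₓₜ = R·arcsin(sin δ₁₃ · sin(θ₁₃ − θ₁₂)) = 6371·arcsin(0.77315·sin(156.620°)) = 1986.676 km
|dₓₜ| = 1986.676 km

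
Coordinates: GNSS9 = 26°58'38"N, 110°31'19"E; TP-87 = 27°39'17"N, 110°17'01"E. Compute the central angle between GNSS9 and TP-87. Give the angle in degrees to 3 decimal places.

0.710°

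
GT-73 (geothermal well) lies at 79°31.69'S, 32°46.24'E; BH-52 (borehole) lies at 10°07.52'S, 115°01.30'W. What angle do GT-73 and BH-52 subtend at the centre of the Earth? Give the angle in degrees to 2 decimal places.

GT-73: φ = -79.52817°, λ = +32.77067°
BH-52: φ = -10.12533°, λ = -115.02167°
Δφ = 69.4028°,  Δλ = -147.7923°
a = sin²(Δφ/2) + cos φ₁ cos φ₂ sin²(Δλ/2) = 0.489258
c = 2·arcsin(√a) = 1.549310 rad = 88.7689°

88.77°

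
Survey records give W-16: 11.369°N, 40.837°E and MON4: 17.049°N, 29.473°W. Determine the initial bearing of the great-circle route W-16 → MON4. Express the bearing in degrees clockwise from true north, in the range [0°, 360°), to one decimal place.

284.0°

Δλ = -70.3100°
y = sin Δλ · cos φ₂ = -0.900153
x = cos φ₁ sin φ₂ − sin φ₁ cos φ₂ cos Δλ = 0.223937
θ = atan2(y, x) = -76.0297° → 283.9703° (mod 360°)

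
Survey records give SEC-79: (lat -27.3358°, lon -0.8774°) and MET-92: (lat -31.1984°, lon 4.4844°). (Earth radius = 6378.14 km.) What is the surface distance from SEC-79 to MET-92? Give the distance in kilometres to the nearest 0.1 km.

Δφ = -3.8626°,  Δλ = 5.3618°
a = sin²(Δφ/2) + cos φ₁ cos φ₂ sin²(Δλ/2) = 0.002798
c = 2·arcsin(√a) = 0.105845 rad = 6.0644°
d = R·c = 6378.14 × 0.105845 = 675.1 km

675.1 km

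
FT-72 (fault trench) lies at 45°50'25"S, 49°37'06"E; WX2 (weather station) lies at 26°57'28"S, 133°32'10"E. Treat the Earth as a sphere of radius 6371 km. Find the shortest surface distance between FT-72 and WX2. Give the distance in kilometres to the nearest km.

7448 km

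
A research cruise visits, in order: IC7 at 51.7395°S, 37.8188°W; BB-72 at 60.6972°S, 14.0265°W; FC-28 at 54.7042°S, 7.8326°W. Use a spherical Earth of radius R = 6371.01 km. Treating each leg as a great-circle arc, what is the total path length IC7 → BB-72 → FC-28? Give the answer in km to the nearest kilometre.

2521 km

IC7→BB-72: c = 0.276390 rad, d = 1760.88 km
BB-72→FC-28: c = 0.119370 rad, d = 760.51 km
Total = 1760.88 + 760.51 = 2521.39 km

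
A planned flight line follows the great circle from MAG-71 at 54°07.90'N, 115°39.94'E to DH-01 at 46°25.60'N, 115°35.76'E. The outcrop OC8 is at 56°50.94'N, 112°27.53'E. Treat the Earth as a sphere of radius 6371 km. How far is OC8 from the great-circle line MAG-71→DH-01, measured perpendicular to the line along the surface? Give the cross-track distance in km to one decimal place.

196.8 km

MAG-71: φ = +54.13167°, λ = +115.66567°
DH-01: φ = +46.42667°, λ = +115.59600°
OC8: φ = +56.84900°, λ = +112.45883°
δ₁₃ = central angle MAG-71→OC8 = 0.057037 rad  (haversine)
θ₁₃ = bearing MAG-71→OC8 = 327.546°,  θ₁₂ = bearing MAG-71→DH-01 = 180.358°
dₓₜ = R·arcsin(sin δ₁₃ · sin(θ₁₃ − θ₁₂)) = 6371·arcsin(0.05701·sin(147.187°)) = 196.838 km
|dₓₜ| = 196.838 km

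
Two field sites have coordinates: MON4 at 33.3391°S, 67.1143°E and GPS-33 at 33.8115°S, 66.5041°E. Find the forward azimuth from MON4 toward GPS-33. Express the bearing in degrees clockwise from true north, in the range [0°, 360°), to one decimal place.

226.9°

Δλ = -0.6102°
y = sin Δλ · cos φ₂ = -0.008849
x = cos φ₁ sin φ₂ − sin φ₁ cos φ₂ cos Δλ = -0.008271
θ = atan2(y, x) = -133.0666° → 226.9334° (mod 360°)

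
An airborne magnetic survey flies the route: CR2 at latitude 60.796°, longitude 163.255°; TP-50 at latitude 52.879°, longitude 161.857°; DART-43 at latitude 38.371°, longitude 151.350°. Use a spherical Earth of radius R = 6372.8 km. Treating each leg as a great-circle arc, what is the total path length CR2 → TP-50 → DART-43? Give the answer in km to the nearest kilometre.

CR2→TP-50: c = 0.138813 rad, d = 884.62 km
TP-50→DART-43: c = 0.283153 rad, d = 1804.48 km
Total = 884.62 + 1804.48 = 2689.10 km

2689 km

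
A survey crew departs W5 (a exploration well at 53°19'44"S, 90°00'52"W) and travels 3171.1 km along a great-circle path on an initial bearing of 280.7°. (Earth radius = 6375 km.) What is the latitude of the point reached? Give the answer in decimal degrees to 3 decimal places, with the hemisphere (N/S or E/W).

W5: φ = -53.32889°, λ = -90.01444°
δ = d/R = 3171.1/6375 = 0.497427 rad
φ₂ = arcsin(sin φ₁ cos δ + cos φ₁ sin δ cos θ)
   = arcsin(-0.80208·0.87881 + 0.59722·0.47717·0.18567) = -40.68996°
λ₂ = λ₁ + atan2(sin θ sin δ cos φ₁, cos δ − sin φ₁ sin φ₂) = -128.21083°

40.690°S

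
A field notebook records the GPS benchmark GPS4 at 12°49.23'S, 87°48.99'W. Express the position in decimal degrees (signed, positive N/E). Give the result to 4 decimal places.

-12.8205°, -87.8165°

lat: 12.8205° S → -12.8205°
lon: 87.8165° W → -87.8165°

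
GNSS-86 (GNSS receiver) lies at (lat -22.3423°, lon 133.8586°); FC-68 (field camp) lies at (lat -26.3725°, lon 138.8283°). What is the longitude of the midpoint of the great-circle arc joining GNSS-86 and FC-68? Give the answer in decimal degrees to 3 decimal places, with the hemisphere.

Bx = cos φ₂ cos Δλ = 0.892557,  By = cos φ₂ sin Δλ = 0.077613
φₘ = atan2(sin φ₁ + sin φ₂, √((cos φ₁ + Bx)² + By²)) = -24.37765°
λₘ = λ₁ + atan2(By, cos φ₁ + Bx) = 136.30384°

136.304°E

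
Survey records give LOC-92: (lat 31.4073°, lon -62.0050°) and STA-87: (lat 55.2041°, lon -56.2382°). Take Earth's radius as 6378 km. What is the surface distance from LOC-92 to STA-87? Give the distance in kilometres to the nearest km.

2688 km

Δφ = 23.7968°,  Δλ = 5.7668°
a = sin²(Δφ/2) + cos φ₁ cos φ₂ sin²(Δλ/2) = 0.043741
c = 2·arcsin(√a) = 0.421400 rad = 24.1444°
d = R·c = 6378 × 0.421400 = 2687.7 km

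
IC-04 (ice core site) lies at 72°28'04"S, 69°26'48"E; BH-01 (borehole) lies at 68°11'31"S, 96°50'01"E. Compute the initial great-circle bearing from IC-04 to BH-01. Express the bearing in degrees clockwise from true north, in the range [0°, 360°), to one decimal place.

78.5°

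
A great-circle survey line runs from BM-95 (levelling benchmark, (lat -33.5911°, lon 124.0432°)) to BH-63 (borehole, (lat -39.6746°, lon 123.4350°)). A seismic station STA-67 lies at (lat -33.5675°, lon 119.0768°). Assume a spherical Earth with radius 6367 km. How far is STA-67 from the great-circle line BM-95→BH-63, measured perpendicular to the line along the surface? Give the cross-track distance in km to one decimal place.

δ₁₃ = central angle BM-95→STA-67 = 0.072209 rad  (haversine)
θ₁₃ = bearing BM-95→STA-67 = 268.953°,  θ₁₂ = bearing BM-95→BH-63 = 184.407°
dₓₜ = R·arcsin(sin δ₁₃ · sin(θ₁₃ − θ₁₂)) = 6367·arcsin(0.07215·sin(84.545°)) = 457.670 km
|dₓₜ| = 457.670 km

457.7 km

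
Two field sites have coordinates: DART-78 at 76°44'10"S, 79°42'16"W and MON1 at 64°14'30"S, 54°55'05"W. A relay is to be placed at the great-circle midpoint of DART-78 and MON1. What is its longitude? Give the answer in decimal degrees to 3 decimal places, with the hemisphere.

63.428°W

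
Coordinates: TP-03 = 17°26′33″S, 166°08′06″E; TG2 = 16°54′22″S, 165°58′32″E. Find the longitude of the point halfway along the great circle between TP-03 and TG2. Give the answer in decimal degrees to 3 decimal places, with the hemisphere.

166.055°E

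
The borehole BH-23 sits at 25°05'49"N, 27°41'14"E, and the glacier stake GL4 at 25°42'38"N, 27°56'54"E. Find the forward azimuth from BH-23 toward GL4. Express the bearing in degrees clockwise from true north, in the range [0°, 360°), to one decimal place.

BH-23: φ = +25.09694°, λ = +27.68722°
GL4: φ = +25.71056°, λ = +27.94833°
Δλ = 0.2611°
y = sin Δλ · cos φ₂ = 0.004106
x = cos φ₁ sin φ₂ − sin φ₁ cos φ₂ cos Δλ = 0.010713
θ = atan2(y, x) = 20.9702° → 20.9702° (mod 360°)

21.0°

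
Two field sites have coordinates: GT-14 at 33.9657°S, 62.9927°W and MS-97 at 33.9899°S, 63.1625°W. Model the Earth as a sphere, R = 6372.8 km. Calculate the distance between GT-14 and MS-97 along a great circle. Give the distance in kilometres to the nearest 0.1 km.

Δφ = -0.0242°,  Δλ = -0.1698°
a = sin²(Δφ/2) + cos φ₁ cos φ₂ sin²(Δλ/2) = 0.000002
c = 2·arcsin(√a) = 0.002494 rad = 0.1429°
d = R·c = 6372.8 × 0.002494 = 15.9 km

15.9 km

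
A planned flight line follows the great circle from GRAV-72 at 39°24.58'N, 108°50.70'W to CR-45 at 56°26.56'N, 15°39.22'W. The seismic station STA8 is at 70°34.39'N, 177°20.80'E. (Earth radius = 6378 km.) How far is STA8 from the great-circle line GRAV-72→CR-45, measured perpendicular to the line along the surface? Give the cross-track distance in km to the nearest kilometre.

4716 km

GRAV-72: φ = +39.40967°, λ = -108.84500°
CR-45: φ = +56.44267°, λ = -15.65367°
STA8: φ = +70.57317°, λ = +177.34667°
δ₁₃ = central angle GRAV-72→STA8 = 0.836082 rad  (haversine)
θ₁₃ = bearing GRAV-72→STA8 = 334.503°,  θ₁₂ = bearing GRAV-72→CR-45 = 39.759°
dₓₜ = R·arcsin(sin δ₁₃ · sin(θ₁₃ − θ₁₂)) = 6378·arcsin(0.74202·sin(294.744°)) = -4716.314 km
|dₓₜ| = 4716.314 km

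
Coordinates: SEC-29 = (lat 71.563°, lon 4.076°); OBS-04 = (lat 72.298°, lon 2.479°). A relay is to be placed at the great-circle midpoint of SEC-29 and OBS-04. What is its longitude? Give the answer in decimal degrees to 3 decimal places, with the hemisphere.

Bx = cos φ₂ cos Δλ = 0.303948,  By = cos φ₂ sin Δλ = -0.008474
φₘ = atan2(sin φ₁ + sin φ₂, √((cos φ₁ + Bx)² + By²)) = 71.93214°
λₘ = λ₁ + atan2(By, cos φ₁ + Bx) = 3.29320°

3.293°E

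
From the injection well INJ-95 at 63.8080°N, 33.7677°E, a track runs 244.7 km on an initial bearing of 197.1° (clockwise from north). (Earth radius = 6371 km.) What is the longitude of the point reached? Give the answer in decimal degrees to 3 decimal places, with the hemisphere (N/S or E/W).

32.403°E

δ = d/R = 244.7/6371 = 0.038408 rad
φ₂ = arcsin(sin φ₁ cos δ + cos φ₁ sin δ cos θ)
   = arcsin(0.89732·0.99926 + 0.44138·0.03840·-0.95579) = 61.69777°
λ₂ = λ₁ + atan2(sin θ sin δ cos φ₁, cos δ − sin φ₁ sin φ₂) = 32.40312°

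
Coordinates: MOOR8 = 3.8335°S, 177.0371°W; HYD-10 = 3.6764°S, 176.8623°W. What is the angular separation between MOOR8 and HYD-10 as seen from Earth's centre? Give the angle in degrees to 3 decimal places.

0.235°

Δφ = 0.1571°,  Δλ = 0.1748°
a = sin²(Δφ/2) + cos φ₁ cos φ₂ sin²(Δλ/2) = 0.000004
c = 2·arcsin(√a) = 0.004097 rad = 0.2347°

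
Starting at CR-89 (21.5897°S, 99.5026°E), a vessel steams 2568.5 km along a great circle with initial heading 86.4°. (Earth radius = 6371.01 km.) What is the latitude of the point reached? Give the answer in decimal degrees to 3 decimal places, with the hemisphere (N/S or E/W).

18.394°S

δ = d/R = 2568.5/6371.01 = 0.403154 rad
φ₂ = arcsin(sin φ₁ cos δ + cos φ₁ sin δ cos θ)
   = arcsin(-0.36796·0.91983 + 0.92984·0.39232·0.06279) = -18.39412°
λ₂ = λ₁ + atan2(sin θ sin δ cos φ₁, cos δ − sin φ₁ sin φ₂) = 123.87272°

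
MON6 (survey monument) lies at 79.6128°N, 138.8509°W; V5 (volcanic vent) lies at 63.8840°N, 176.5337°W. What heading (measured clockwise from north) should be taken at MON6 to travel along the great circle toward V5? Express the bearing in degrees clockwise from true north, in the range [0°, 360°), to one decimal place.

Δλ = -37.6828°
y = sin Δλ · cos φ₂ = -0.269083
x = cos φ₁ sin φ₂ − sin φ₁ cos φ₂ cos Δλ = -0.180769
θ = atan2(y, x) = -123.8930° → 236.1070° (mod 360°)

236.1°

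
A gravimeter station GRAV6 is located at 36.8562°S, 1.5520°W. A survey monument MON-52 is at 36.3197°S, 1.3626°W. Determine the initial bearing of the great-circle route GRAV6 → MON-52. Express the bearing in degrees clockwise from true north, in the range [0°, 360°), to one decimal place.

Δλ = 0.1894°
y = sin Δλ · cos φ₂ = 0.002663
x = cos φ₁ sin φ₂ − sin φ₁ cos φ₂ cos Δλ = 0.009361
θ = atan2(y, x) = 15.8825° → 15.8825° (mod 360°)

15.9°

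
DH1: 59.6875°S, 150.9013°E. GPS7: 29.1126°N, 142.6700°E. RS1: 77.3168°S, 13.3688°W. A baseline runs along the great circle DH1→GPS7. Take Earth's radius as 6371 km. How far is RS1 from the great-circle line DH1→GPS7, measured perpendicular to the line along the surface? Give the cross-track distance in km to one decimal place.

917.3 km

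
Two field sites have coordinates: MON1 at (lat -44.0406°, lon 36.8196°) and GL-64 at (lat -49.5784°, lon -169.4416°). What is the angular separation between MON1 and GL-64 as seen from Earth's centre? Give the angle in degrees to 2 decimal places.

83.61°

Δφ = -5.5378°,  Δλ = 153.7388°
a = sin²(Δφ/2) + cos φ₁ cos φ₂ sin²(Δλ/2) = 0.444385
c = 2·arcsin(√a) = 1.459336 rad = 83.6138°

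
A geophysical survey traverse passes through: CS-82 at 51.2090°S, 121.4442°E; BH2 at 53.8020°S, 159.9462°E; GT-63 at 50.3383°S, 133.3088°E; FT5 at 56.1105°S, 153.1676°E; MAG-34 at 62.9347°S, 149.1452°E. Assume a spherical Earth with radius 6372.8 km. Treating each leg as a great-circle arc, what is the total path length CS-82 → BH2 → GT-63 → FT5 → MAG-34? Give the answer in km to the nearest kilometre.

6695 km

CS-82→BH2: c = 0.406435 rad, d = 2590.13 km
BH2→GT-63: c = 0.290273 rad, d = 1849.85 km
GT-63→FT5: c = 0.229562 rad, d = 1462.96 km
FT5→MAG-34: c = 0.124254 rad, d = 791.84 km
Total = 2590.13 + 1849.85 + 1462.96 + 791.84 = 6694.78 km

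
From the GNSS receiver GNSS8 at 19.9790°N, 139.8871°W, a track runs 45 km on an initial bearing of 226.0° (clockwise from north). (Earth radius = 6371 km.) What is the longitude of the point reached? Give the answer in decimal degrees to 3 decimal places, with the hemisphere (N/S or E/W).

140.196°W

δ = d/R = 45/6371 = 0.007063 rad
φ₂ = arcsin(sin φ₁ cos δ + cos φ₁ sin δ cos θ)
   = arcsin(0.34168·0.99998 + 0.93982·0.00706·-0.69466) = 19.69761°
λ₂ = λ₁ + atan2(sin θ sin δ cos φ₁, cos δ − sin φ₁ sin φ₂) = -140.19631°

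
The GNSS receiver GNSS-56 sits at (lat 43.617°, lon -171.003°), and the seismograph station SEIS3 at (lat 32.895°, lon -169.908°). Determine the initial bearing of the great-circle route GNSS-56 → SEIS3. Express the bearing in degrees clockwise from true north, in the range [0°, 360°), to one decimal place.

175.1°

Δλ = 1.0950°
y = sin Δλ · cos φ₂ = 0.016046
x = cos φ₁ sin φ₂ − sin φ₁ cos φ₂ cos Δλ = -0.185938
θ = atan2(y, x) = 175.0677° → 175.0677° (mod 360°)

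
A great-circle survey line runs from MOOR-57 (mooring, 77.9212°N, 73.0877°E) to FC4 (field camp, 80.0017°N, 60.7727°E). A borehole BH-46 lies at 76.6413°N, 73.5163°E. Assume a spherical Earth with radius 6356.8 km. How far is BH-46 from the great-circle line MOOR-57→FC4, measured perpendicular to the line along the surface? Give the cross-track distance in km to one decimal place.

δ₁₃ = central angle MOOR-57→BH-46 = 0.022399 rad  (haversine)
θ₁₃ = bearing MOOR-57→BH-46 = 175.574°,  θ₁₂ = bearing MOOR-57→FC4 = 317.357°
dₓₜ = R·arcsin(sin δ₁₃ · sin(θ₁₃ − θ₁₂)) = 6356.8·arcsin(0.02240·sin(-141.783°)) = -88.081 km
|dₓₜ| = 88.081 km

88.1 km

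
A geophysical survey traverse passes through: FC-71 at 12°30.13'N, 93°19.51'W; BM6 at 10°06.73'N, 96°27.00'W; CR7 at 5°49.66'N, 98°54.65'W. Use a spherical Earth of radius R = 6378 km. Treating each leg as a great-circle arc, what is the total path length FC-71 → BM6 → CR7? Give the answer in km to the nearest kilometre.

981 km

FC-71: φ = +12.50217°, λ = -93.32517°
BM6: φ = +10.11217°, λ = -96.45000°
CR7: φ = +5.82767°, λ = -98.91083°
FC-71→BM6: c = 0.067821 rad, d = 432.56 km
BM6→CR7: c = 0.086024 rad, d = 548.66 km
Total = 432.56 + 548.66 = 981.22 km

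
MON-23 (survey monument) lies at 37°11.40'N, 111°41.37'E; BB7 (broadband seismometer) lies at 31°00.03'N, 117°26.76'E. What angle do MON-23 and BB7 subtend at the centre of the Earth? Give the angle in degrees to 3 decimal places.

7.809°

MON-23: φ = +37.19000°, λ = +111.68950°
BB7: φ = +31.00050°, λ = +117.44600°
Δφ = -6.1895°,  Δλ = 5.7565°
a = sin²(Δφ/2) + cos φ₁ cos φ₂ sin²(Δλ/2) = 0.004636
c = 2·arcsin(√a) = 0.136287 rad = 7.8087°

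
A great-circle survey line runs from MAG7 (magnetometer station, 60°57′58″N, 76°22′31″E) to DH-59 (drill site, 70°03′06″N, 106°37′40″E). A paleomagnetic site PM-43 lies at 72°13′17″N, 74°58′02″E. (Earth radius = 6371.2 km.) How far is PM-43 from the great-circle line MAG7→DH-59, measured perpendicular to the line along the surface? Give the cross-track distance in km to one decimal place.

853.0 km

MAG7: φ = +60.96611°, λ = +76.37528°
DH-59: φ = +70.05167°, λ = +106.62778°
PM-43: φ = +72.22139°, λ = +74.96722°
δ₁₃ = central angle MAG7→PM-43 = 0.196671 rad  (haversine)
θ₁₃ = bearing MAG7→PM-43 = 357.799°,  θ₁₂ = bearing MAG7→DH-59 = 40.885°
dₓₜ = R·arcsin(sin δ₁₃ · sin(θ₁₃ − θ₁₂)) = 6371.2·arcsin(0.19541·sin(316.914°)) = -852.977 km
|dₓₜ| = 852.977 km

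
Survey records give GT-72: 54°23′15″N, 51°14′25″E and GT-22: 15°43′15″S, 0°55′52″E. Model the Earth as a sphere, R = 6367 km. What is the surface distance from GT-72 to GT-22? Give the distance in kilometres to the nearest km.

9122 km

GT-72: φ = +54.38750°, λ = +51.24028°
GT-22: φ = -15.72083°, λ = +0.93111°
Δφ = -70.1083°,  Δλ = -50.3092°
a = sin²(Δφ/2) + cos φ₁ cos φ₂ sin²(Δλ/2) = 0.431152
c = 2·arcsin(√a) = 1.432661 rad = 82.0854°
d = R·c = 6367 × 1.432661 = 9121.8 km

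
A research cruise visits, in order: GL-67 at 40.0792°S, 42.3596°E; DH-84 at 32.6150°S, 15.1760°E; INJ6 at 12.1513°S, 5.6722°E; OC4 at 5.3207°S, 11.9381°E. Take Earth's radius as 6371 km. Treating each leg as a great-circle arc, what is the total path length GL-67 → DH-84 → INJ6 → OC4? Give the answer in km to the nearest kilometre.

GL-67→DH-84: c = 0.401849 rad, d = 2560.18 km
DH-84→INJ6: c = 0.388200 rad, d = 2473.22 km
INJ6→OC4: c = 0.160877 rad, d = 1024.95 km
Total = 2560.18 + 2473.22 + 1024.95 = 6058.35 km

6058 km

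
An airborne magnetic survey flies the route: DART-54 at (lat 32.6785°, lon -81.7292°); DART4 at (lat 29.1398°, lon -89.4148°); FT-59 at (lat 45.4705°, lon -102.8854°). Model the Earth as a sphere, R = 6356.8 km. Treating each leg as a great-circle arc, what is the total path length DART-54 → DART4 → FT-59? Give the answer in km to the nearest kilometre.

2990 km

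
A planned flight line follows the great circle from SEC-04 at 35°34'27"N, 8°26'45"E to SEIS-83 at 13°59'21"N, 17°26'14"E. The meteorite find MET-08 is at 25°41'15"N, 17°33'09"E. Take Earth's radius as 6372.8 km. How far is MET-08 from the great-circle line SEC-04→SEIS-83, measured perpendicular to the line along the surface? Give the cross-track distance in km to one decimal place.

430.8 km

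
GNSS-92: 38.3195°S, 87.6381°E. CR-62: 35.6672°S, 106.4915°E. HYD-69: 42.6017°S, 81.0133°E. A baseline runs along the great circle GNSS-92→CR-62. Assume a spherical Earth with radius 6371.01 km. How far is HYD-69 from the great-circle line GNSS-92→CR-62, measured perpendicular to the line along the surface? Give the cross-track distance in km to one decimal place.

454.6 km

δ₁₃ = central angle GNSS-92→HYD-69 = 0.115369 rad  (haversine)
θ₁₃ = bearing GNSS-92→HYD-69 = 227.536°,  θ₁₂ = bearing GNSS-92→CR-62 = 85.807°
dₓₜ = R·arcsin(sin δ₁₃ · sin(θ₁₃ − θ₁₂)) = 6371.01·arcsin(0.11511·sin(141.729°)) = 454.631 km
|dₓₜ| = 454.631 km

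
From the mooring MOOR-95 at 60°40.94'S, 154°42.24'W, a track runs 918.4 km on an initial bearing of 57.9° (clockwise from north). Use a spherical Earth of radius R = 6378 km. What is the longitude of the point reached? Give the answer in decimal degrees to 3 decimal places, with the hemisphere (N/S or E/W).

142.264°W

MOOR-95: φ = -60.68233°, λ = -154.70400°
δ = d/R = 918.4/6378 = 0.143995 rad
φ₂ = arcsin(sin φ₁ cos δ + cos φ₁ sin δ cos θ)
   = arcsin(-0.87192·0.98965 + 0.48965·0.14350·0.53140) = -55.64494°
λ₂ = λ₁ + atan2(sin θ sin δ cos φ₁, cos δ − sin φ₁ sin φ₂) = -142.26441°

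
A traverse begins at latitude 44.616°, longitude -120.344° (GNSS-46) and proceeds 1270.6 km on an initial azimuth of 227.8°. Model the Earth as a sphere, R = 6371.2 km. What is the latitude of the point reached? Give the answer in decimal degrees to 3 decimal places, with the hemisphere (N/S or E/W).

36.420°N

δ = d/R = 1270.6/6371.2 = 0.199429 rad
φ₂ = arcsin(sin φ₁ cos δ + cos φ₁ sin δ cos θ)
   = arcsin(0.70235·0.98018 + 0.71183·0.19811·-0.67172) = 36.42037°
λ₂ = λ₁ + atan2(sin θ sin δ cos φ₁, cos δ − sin φ₁ sin φ₂) = -130.85258°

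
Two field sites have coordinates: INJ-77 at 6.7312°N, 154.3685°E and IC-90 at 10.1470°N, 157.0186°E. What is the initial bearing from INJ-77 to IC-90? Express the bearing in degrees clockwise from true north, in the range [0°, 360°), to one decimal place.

37.3°

Δλ = 2.6501°
y = sin Δλ · cos φ₂ = 0.045513
x = cos φ₁ sin φ₂ − sin φ₁ cos φ₂ cos Δλ = 0.059705
θ = atan2(y, x) = 37.3184° → 37.3184° (mod 360°)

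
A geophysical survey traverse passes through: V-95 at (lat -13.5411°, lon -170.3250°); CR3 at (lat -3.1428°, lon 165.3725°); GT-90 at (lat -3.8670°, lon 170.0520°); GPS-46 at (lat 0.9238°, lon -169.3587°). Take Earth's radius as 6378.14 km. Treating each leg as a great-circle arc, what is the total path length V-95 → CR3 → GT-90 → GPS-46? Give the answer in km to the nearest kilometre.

5790 km

V-95→CR3: c = 0.456604 rad, d = 2912.28 km
CR3→GT-90: c = 0.082493 rad, d = 526.15 km
GT-90→GPS-46: c = 0.368732 rad, d = 2351.82 km
Total = 2912.28 + 526.15 + 2351.82 = 5790.26 km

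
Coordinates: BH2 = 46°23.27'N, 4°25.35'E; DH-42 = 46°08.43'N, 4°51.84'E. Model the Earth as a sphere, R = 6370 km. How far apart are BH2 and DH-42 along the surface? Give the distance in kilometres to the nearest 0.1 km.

43.7 km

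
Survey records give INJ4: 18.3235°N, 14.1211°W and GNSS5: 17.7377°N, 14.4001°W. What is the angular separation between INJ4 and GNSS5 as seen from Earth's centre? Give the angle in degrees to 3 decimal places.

Δφ = -0.5858°,  Δλ = -0.2790°
a = sin²(Δφ/2) + cos φ₁ cos φ₂ sin²(Δλ/2) = 0.000031
c = 2·arcsin(√a) = 0.011224 rad = 0.6431°

0.643°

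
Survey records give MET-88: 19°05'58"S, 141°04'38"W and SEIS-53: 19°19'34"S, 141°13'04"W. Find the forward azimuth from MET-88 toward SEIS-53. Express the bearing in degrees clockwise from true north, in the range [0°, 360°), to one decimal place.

210.3°

MET-88: φ = -19.09944°, λ = -141.07722°
SEIS-53: φ = -19.32611°, λ = -141.21778°
Δλ = -0.1406°
y = sin Δλ · cos φ₂ = -0.002315
x = cos φ₁ sin φ₂ − sin φ₁ cos φ₂ cos Δλ = -0.003957
θ = atan2(y, x) = -149.6715° → 210.3285° (mod 360°)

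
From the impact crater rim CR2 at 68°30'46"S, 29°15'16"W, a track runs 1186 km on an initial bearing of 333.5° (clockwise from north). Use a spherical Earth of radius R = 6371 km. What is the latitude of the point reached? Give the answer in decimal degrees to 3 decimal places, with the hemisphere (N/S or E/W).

58.622°S

CR2: φ = -68.51278°, λ = -29.25444°
δ = d/R = 1186/6371 = 0.186156 rad
φ₂ = arcsin(sin φ₁ cos δ + cos φ₁ sin δ cos θ)
   = arcsin(-0.93050·0.98272 + 0.36629·0.18508·0.89493) = -58.62205°
λ₂ = λ₁ + atan2(sin θ sin δ cos φ₁, cos δ − sin φ₁ sin φ₂) = -38.38048°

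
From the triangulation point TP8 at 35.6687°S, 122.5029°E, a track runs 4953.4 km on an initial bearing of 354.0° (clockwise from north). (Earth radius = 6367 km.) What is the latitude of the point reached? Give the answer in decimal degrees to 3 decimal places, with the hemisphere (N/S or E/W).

δ = d/R = 4953.4/6367 = 0.777980 rad
φ₂ = arcsin(sin φ₁ cos δ + cos φ₁ sin δ cos θ)
   = arcsin(-0.58310·0.71233 + 0.81240·0.70184·0.99452) = 8.72518°
λ₂ = λ₁ + atan2(sin θ sin δ cos φ₁, cos δ − sin φ₁ sin φ₂) = 118.24641°

8.725°N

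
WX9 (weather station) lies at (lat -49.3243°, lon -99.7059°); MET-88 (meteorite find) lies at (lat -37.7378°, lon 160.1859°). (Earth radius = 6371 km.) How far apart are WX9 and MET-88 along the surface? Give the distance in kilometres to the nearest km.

Δφ = 11.5865°,  Δλ = -100.1082°
a = sin²(Δφ/2) + cos φ₁ cos φ₂ sin²(Δλ/2) = 0.313139
c = 2·arcsin(√a) = 1.187779 rad = 68.0547°
d = R·c = 6371 × 1.187779 = 7567.3 km

7567 km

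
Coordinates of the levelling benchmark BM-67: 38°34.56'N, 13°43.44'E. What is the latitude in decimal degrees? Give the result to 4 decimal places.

38° + 34.56′/60 = 38 + 0.57600 = 38.5760°

38.5760°N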